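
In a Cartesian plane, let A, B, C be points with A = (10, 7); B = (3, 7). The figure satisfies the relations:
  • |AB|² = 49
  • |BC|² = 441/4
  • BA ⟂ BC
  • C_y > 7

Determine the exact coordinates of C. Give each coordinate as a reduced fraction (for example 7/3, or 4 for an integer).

C = (3, 35/2)

1. C_x = 3  [[BA ⟂ BC ⇒ 7x-21=0] ∩ [|C−(3, 7)|²=441/4]]
2. C_y = 35/2  [[BA ⟂ BC ⇒ 7x-21=0] ∩ [|C−(3, 7)|²=441/4]]
   so C = (3, 35/2)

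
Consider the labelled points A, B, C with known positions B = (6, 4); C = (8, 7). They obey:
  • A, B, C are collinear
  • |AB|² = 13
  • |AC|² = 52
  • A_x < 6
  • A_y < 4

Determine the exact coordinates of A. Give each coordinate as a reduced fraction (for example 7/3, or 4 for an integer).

1. A_x = 4  [[A, B, C are collinear ⇒ -3x+2y+10=0] ∩ [|A−(6, 4)|²=13]]
2. A_y = 1  [[A, B, C are collinear ⇒ -3x+2y+10=0] ∩ [|A−(6, 4)|²=13]]
   so A = (4, 1)

A = (4, 1)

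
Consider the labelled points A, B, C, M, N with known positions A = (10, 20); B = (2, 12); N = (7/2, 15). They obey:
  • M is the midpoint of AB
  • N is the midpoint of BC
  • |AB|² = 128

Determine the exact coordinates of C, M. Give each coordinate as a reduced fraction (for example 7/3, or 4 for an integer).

1. M_x = 6  [2·M = A+B = (10, 20)+(2, 12)]
2. M_y = 16  [2·M = A+B = (10, 20)+(2, 12)]
   so M = (6, 16)
3. C_x = 5  [C = 2·N−B = 2·(7/2, 15)−(2, 12)]
4. C_y = 18  [C = 2·N−B = 2·(7/2, 15)−(2, 12)]
   so C = (5, 18)

C = (5, 18)
M = (6, 16)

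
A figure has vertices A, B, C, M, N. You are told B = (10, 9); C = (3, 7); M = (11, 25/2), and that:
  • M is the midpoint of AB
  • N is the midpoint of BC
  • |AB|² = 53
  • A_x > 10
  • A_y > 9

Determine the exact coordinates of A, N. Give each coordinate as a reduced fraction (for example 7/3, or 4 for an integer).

1. A_x = 12  [A = 2·M−B = 2·(11, 25/2)−(10, 9)]
2. A_y = 16  [A = 2·M−B = 2·(11, 25/2)−(10, 9)]
   so A = (12, 16)
3. N_x = 13/2  [2·N = B+C = (10, 9)+(3, 7)]
4. N_y = 8  [2·N = B+C = (10, 9)+(3, 7)]
   so N = (13/2, 8)

A = (12, 16)
N = (13/2, 8)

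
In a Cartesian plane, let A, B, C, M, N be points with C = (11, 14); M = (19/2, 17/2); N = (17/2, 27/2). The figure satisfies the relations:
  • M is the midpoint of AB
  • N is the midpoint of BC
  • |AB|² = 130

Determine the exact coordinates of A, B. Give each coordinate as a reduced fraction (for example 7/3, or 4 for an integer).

1. B_x = 6  [B = 2·N−C = 2·(17/2, 27/2)−(11, 14)]
2. B_y = 13  [B = 2·N−C = 2·(17/2, 27/2)−(11, 14)]
   so B = (6, 13)
3. A_x = 13  [A = 2·M−B = 2·(19/2, 17/2)−(6, 13)]
4. A_y = 4  [A = 2·M−B = 2·(19/2, 17/2)−(6, 13)]
   so A = (13, 4)

A = (13, 4)
B = (6, 13)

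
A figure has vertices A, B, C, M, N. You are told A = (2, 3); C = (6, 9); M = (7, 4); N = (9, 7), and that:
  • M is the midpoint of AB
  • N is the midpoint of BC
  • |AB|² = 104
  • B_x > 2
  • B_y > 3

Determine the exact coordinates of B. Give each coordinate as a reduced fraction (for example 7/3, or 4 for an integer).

1. B_x = 12  [B = 2·M−A = 2·(7, 4)−(2, 3)]
2. B_y = 5  [B = 2·M−A = 2·(7, 4)−(2, 3)]
   so B = (12, 5)

B = (12, 5)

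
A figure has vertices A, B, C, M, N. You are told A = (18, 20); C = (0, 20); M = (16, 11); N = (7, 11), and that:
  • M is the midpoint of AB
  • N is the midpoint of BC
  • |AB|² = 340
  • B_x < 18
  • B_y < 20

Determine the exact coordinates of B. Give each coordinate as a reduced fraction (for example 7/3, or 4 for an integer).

B = (14, 2)

1. B_x = 14  [B = 2·M−A = 2·(16, 11)−(18, 20)]
2. B_y = 2  [B = 2·M−A = 2·(16, 11)−(18, 20)]
   so B = (14, 2)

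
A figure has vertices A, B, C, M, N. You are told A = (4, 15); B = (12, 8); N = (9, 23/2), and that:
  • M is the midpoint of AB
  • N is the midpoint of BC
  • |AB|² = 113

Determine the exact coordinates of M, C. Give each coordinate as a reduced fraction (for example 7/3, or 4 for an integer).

M = (8, 23/2)
C = (6, 15)

1. M_x = 8  [2·M = A+B = (4, 15)+(12, 8)]
2. M_y = 23/2  [2·M = A+B = (4, 15)+(12, 8)]
   so M = (8, 23/2)
3. C_x = 6  [C = 2·N−B = 2·(9, 23/2)−(12, 8)]
4. C_y = 15  [C = 2·N−B = 2·(9, 23/2)−(12, 8)]
   so C = (6, 15)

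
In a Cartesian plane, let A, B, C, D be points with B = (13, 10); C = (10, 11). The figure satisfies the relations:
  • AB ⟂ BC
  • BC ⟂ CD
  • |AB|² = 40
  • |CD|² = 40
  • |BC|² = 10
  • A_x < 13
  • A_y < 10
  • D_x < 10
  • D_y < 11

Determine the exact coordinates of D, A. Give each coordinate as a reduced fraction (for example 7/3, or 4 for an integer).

1. D_x = 8  [[BC ⟂ CD ⇒ -3x+1y+19=0] ∩ [|D−(10, 11)|²=40]]
2. D_y = 5  [[BC ⟂ CD ⇒ -3x+1y+19=0] ∩ [|D−(10, 11)|²=40]]
   so D = (8, 5)
3. A_x = 11  [[AB ⟂ BC ⇒ 3x-1y-29=0] ∩ [|A−(13, 10)|²=40]]
4. A_y = 4  [[AB ⟂ BC ⇒ 3x-1y-29=0] ∩ [|A−(13, 10)|²=40]]
   so A = (11, 4)

D = (8, 5)
A = (11, 4)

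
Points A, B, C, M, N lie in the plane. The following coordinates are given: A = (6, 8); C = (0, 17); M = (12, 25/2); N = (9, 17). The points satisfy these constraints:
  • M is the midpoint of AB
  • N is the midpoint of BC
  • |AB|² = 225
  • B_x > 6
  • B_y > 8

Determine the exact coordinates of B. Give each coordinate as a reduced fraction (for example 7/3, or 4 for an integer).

1. B_x = 18  [B = 2·M−A = 2·(12, 25/2)−(6, 8)]
2. B_y = 17  [B = 2·M−A = 2·(12, 25/2)−(6, 8)]
   so B = (18, 17)

B = (18, 17)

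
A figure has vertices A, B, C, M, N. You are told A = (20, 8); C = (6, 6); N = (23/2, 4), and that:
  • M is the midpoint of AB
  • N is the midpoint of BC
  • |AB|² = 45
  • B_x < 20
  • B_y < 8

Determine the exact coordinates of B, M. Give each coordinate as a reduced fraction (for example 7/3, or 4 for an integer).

1. B_x = 17  [B = 2·N−C = 2·(23/2, 4)−(6, 6)]
2. B_y = 2  [B = 2·N−C = 2·(23/2, 4)−(6, 6)]
   so B = (17, 2)
3. M_x = 37/2  [2·M = A+B = (20, 8)+(17, 2)]
4. M_y = 5  [2·M = A+B = (20, 8)+(17, 2)]
   so M = (37/2, 5)

B = (17, 2)
M = (37/2, 5)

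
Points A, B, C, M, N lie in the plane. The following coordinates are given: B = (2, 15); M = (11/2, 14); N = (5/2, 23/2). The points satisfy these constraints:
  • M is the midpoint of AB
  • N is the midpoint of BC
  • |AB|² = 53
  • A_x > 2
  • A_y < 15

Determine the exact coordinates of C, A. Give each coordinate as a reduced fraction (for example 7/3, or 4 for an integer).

1. A_x = 9  [A = 2·M−B = 2·(11/2, 14)−(2, 15)]
2. A_y = 13  [A = 2·M−B = 2·(11/2, 14)−(2, 15)]
   so A = (9, 13)
3. C_x = 3  [C = 2·N−B = 2·(5/2, 23/2)−(2, 15)]
4. C_y = 8  [C = 2·N−B = 2·(5/2, 23/2)−(2, 15)]
   so C = (3, 8)

C = (3, 8)
A = (9, 13)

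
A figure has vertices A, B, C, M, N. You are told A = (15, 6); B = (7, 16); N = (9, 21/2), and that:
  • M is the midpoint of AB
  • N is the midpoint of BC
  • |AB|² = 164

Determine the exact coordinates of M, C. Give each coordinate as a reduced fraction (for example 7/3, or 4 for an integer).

M = (11, 11)
C = (11, 5)

1. M_x = 11  [2·M = A+B = (15, 6)+(7, 16)]
2. M_y = 11  [2·M = A+B = (15, 6)+(7, 16)]
   so M = (11, 11)
3. C_x = 11  [C = 2·N−B = 2·(9, 21/2)−(7, 16)]
4. C_y = 5  [C = 2·N−B = 2·(9, 21/2)−(7, 16)]
   so C = (11, 5)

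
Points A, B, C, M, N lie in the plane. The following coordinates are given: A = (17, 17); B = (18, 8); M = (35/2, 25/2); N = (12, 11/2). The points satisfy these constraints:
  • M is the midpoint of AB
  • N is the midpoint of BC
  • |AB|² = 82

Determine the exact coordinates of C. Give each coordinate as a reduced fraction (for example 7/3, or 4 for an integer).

1. C_x = 6  [C = 2·N−B = 2·(12, 11/2)−(18, 8)]
2. C_y = 3  [C = 2·N−B = 2·(12, 11/2)−(18, 8)]
   so C = (6, 3)

C = (6, 3)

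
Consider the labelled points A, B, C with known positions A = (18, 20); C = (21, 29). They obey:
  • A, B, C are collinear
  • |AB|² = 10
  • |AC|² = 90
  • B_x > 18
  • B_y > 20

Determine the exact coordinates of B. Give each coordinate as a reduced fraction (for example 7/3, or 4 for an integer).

B = (19, 23)

1. B_x = 19  [[A, B, C are collinear ⇒ 9x-3y-102=0] ∩ [|B−(18, 20)|²=10]]
2. B_y = 23  [[A, B, C are collinear ⇒ 9x-3y-102=0] ∩ [|B−(18, 20)|²=10]]
   so B = (19, 23)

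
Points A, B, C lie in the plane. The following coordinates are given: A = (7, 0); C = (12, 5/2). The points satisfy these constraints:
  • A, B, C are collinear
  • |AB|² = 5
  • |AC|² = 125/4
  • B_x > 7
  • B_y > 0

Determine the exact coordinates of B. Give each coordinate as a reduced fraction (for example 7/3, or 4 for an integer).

1. B_x = 9  [[A, B, C are collinear ⇒ 5/2x-5y-35/2=0] ∩ [|B−(7, 0)|²=5]]
2. B_y = 1  [[A, B, C are collinear ⇒ 5/2x-5y-35/2=0] ∩ [|B−(7, 0)|²=5]]
   so B = (9, 1)

B = (9, 1)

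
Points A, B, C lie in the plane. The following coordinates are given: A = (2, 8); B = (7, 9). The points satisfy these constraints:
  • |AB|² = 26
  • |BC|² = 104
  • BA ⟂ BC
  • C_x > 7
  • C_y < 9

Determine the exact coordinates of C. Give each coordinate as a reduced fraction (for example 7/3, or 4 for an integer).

1. C_x = 9  [[BA ⟂ BC ⇒ -5x-1y+44=0] ∩ [|C−(7, 9)|²=104]]
2. C_y = -1  [[BA ⟂ BC ⇒ -5x-1y+44=0] ∩ [|C−(7, 9)|²=104]]
   so C = (9, -1)

C = (9, -1)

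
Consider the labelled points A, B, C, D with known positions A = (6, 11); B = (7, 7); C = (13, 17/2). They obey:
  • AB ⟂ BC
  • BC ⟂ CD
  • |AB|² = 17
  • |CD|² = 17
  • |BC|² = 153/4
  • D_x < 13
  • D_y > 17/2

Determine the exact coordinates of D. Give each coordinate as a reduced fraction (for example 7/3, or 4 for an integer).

1. D_x = 12  [[BC ⟂ CD ⇒ 6x+3/2y-363/4=0] ∩ [|D−(13, 17/2)|²=17]]
2. D_y = 25/2  [[BC ⟂ CD ⇒ 6x+3/2y-363/4=0] ∩ [|D−(13, 17/2)|²=17]]
   so D = (12, 25/2)

D = (12, 25/2)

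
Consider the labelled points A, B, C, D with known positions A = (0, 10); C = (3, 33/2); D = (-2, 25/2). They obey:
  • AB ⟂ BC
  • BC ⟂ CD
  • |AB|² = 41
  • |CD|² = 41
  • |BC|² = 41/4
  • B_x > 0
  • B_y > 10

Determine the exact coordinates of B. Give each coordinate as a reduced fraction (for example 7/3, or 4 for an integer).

1. B_x = 5  [[BC ⟂ CD ⇒ 5x+4y-81=0] ∩ [|B−(0, 10)|²=41]]
2. B_y = 14  [[BC ⟂ CD ⇒ 5x+4y-81=0] ∩ [|B−(0, 10)|²=41]]
   so B = (5, 14)

B = (5, 14)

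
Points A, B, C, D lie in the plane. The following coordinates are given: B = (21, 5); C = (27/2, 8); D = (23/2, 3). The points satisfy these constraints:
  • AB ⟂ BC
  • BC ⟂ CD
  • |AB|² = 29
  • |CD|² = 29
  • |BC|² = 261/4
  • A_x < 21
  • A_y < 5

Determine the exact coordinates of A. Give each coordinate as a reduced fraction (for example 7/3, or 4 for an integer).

1. A_x = 19  [[AB ⟂ BC ⇒ 15/2x-3y-285/2=0] ∩ [|A−(21, 5)|²=29]]
2. A_y = 0  [[AB ⟂ BC ⇒ 15/2x-3y-285/2=0] ∩ [|A−(21, 5)|²=29]]
   so A = (19, 0)

A = (19, 0)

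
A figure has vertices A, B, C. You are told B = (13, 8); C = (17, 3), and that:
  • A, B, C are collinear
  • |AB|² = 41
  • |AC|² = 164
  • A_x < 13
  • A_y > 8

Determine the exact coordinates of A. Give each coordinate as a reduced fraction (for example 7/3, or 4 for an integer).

1. A_x = 9  [[A, B, C are collinear ⇒ 5x+4y-97=0] ∩ [|A−(13, 8)|²=41]]
2. A_y = 13  [[A, B, C are collinear ⇒ 5x+4y-97=0] ∩ [|A−(13, 8)|²=41]]
   so A = (9, 13)

A = (9, 13)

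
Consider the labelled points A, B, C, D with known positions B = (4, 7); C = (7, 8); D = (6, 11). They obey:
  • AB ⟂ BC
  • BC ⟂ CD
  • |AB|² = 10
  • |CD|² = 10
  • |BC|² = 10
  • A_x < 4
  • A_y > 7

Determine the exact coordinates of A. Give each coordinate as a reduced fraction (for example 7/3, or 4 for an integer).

1. A_x = 3  [[AB ⟂ BC ⇒ -3x-1y+19=0] ∩ [|A−(4, 7)|²=10]]
2. A_y = 10  [[AB ⟂ BC ⇒ -3x-1y+19=0] ∩ [|A−(4, 7)|²=10]]
   so A = (3, 10)

A = (3, 10)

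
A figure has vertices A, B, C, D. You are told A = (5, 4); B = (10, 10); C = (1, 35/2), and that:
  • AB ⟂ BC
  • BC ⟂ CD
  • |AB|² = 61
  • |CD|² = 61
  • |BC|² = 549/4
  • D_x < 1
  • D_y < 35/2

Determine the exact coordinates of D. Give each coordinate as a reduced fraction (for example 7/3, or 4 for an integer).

D = (-4, 23/2)

1. D_x = -4  [[BC ⟂ CD ⇒ -9x+15/2y-489/4=0] ∩ [|D−(1, 35/2)|²=61]]
2. D_y = 23/2  [[BC ⟂ CD ⇒ -9x+15/2y-489/4=0] ∩ [|D−(1, 35/2)|²=61]]
   so D = (-4, 23/2)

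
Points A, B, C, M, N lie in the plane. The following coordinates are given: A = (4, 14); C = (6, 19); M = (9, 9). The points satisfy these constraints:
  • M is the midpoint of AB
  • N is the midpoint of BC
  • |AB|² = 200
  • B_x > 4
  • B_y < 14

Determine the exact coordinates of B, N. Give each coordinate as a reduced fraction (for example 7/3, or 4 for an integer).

B = (14, 4)
N = (10, 23/2)

1. B_x = 14  [B = 2·M−A = 2·(9, 9)−(4, 14)]
2. B_y = 4  [B = 2·M−A = 2·(9, 9)−(4, 14)]
   so B = (14, 4)
3. N_x = 10  [2·N = B+C = (14, 4)+(6, 19)]
4. N_y = 23/2  [2·N = B+C = (14, 4)+(6, 19)]
   so N = (10, 23/2)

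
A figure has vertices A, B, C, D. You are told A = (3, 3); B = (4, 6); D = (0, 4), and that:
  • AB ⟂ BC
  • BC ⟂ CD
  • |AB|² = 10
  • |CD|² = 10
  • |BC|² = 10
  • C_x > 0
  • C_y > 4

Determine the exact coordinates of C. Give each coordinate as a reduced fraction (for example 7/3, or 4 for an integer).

1. C_x = 1  [[AB ⟂ BC ⇒ 1x+3y-22=0] ∩ [|C−(0, 4)|²=10]]
2. C_y = 7  [[AB ⟂ BC ⇒ 1x+3y-22=0] ∩ [|C−(0, 4)|²=10]]
   so C = (1, 7)

C = (1, 7)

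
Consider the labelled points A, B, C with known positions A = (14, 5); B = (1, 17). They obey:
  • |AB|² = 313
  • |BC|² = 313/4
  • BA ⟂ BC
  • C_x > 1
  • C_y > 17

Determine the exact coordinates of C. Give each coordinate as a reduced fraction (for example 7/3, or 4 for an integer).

1. C_x = 7  [[BA ⟂ BC ⇒ 13x-12y+191=0] ∩ [|C−(1, 17)|²=313/4]]
2. C_y = 47/2  [[BA ⟂ BC ⇒ 13x-12y+191=0] ∩ [|C−(1, 17)|²=313/4]]
   so C = (7, 47/2)

C = (7, 47/2)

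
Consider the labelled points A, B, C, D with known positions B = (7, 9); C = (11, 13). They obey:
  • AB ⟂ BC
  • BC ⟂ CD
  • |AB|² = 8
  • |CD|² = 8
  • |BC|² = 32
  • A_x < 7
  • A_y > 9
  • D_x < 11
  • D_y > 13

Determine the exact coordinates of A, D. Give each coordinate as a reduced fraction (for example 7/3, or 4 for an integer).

1. A_x = 5  [[AB ⟂ BC ⇒ -4x-4y+64=0] ∩ [|A−(7, 9)|²=8]]
2. A_y = 11  [[AB ⟂ BC ⇒ -4x-4y+64=0] ∩ [|A−(7, 9)|²=8]]
   so A = (5, 11)
3. D_x = 9  [[BC ⟂ CD ⇒ 4x+4y-96=0] ∩ [|D−(11, 13)|²=8]]
4. D_y = 15  [[BC ⟂ CD ⇒ 4x+4y-96=0] ∩ [|D−(11, 13)|²=8]]
   so D = (9, 15)

A = (5, 11)
D = (9, 15)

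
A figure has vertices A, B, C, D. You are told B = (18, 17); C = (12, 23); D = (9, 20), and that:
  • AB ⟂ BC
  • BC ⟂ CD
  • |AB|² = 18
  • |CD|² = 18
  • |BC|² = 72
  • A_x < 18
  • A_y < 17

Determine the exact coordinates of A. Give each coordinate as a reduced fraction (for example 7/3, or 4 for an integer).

A = (15, 14)

1. A_x = 15  [[AB ⟂ BC ⇒ 6x-6y-6=0] ∩ [|A−(18, 17)|²=18]]
2. A_y = 14  [[AB ⟂ BC ⇒ 6x-6y-6=0] ∩ [|A−(18, 17)|²=18]]
   so A = (15, 14)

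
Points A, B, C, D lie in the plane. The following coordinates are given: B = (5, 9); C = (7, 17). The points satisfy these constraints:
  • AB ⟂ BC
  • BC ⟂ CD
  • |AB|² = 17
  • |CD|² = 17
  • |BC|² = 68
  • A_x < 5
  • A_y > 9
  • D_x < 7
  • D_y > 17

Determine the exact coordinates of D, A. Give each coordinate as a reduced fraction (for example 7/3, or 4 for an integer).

D = (3, 18)
A = (1, 10)

1. D_x = 3  [[BC ⟂ CD ⇒ 2x+8y-150=0] ∩ [|D−(7, 17)|²=17]]
2. D_y = 18  [[BC ⟂ CD ⇒ 2x+8y-150=0] ∩ [|D−(7, 17)|²=17]]
   so D = (3, 18)
3. A_x = 1  [[AB ⟂ BC ⇒ -2x-8y+82=0] ∩ [|A−(5, 9)|²=17]]
4. A_y = 10  [[AB ⟂ BC ⇒ -2x-8y+82=0] ∩ [|A−(5, 9)|²=17]]
   so A = (1, 10)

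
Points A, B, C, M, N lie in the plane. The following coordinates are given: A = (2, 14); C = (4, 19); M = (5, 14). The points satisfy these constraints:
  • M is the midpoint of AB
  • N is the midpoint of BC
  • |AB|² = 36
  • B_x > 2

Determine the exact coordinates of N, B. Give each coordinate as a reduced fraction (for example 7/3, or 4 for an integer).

1. B_x = 8  [B = 2·M−A = 2·(5, 14)−(2, 14)]
2. B_y = 14  [B = 2·M−A = 2·(5, 14)−(2, 14)]
   so B = (8, 14)
3. N_x = 6  [2·N = B+C = (8, 14)+(4, 19)]
4. N_y = 33/2  [2·N = B+C = (8, 14)+(4, 19)]
   so N = (6, 33/2)

N = (6, 33/2)
B = (8, 14)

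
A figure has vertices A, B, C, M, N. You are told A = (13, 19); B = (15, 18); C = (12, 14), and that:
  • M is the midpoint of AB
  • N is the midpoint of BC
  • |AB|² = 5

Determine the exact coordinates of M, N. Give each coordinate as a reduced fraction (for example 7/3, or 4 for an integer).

1. M_x = 14  [2·M = A+B = (13, 19)+(15, 18)]
2. M_y = 37/2  [2·M = A+B = (13, 19)+(15, 18)]
   so M = (14, 37/2)
3. N_x = 27/2  [2·N = B+C = (15, 18)+(12, 14)]
4. N_y = 16  [2·N = B+C = (15, 18)+(12, 14)]
   so N = (27/2, 16)

M = (14, 37/2)
N = (27/2, 16)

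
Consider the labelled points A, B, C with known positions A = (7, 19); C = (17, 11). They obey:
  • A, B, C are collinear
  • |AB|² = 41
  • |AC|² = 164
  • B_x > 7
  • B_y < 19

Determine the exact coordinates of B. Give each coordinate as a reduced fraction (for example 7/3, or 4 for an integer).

B = (12, 15)

1. B_x = 12  [[A, B, C are collinear ⇒ -8x-10y+246=0] ∩ [|B−(7, 19)|²=41]]
2. B_y = 15  [[A, B, C are collinear ⇒ -8x-10y+246=0] ∩ [|B−(7, 19)|²=41]]
   so B = (12, 15)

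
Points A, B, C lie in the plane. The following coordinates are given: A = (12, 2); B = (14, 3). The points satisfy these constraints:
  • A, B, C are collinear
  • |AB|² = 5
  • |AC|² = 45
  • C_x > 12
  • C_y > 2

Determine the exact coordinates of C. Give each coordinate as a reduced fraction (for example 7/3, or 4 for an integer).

C = (18, 5)

1. C_x = 18  [[A, B, C are collinear ⇒ -1x+2y+8=0] ∩ [|C−(12, 2)|²=45]]
2. C_y = 5  [[A, B, C are collinear ⇒ -1x+2y+8=0] ∩ [|C−(12, 2)|²=45]]
   so C = (18, 5)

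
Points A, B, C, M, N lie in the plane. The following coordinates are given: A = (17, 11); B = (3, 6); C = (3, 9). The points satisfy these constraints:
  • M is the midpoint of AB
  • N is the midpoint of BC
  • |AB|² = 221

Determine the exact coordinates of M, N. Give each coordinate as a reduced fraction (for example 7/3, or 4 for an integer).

M = (10, 17/2)
N = (3, 15/2)

1. M_x = 10  [2·M = A+B = (17, 11)+(3, 6)]
2. M_y = 17/2  [2·M = A+B = (17, 11)+(3, 6)]
   so M = (10, 17/2)
3. N_x = 3  [2·N = B+C = (3, 6)+(3, 9)]
4. N_y = 15/2  [2·N = B+C = (3, 6)+(3, 9)]
   so N = (3, 15/2)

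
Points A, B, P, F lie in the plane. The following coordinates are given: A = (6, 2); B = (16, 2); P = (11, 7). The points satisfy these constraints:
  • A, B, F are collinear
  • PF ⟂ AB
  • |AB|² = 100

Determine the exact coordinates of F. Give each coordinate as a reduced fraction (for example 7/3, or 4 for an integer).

1. F_x = 11  [[A, B, F are collinear ⇒ 10y-20=0] ∩ [PF ⟂ AB ⇒ 10x-110=0]]
2. F_y = 2  [[A, B, F are collinear ⇒ 10y-20=0] ∩ [PF ⟂ AB ⇒ 10x-110=0]]
   so F = (11, 2)

F = (11, 2)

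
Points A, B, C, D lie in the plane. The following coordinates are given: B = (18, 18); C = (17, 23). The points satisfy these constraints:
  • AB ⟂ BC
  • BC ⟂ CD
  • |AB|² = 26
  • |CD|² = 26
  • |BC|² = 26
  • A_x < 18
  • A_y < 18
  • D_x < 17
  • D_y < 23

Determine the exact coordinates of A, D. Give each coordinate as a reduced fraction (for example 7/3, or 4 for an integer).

1. A_x = 13  [[AB ⟂ BC ⇒ 1x-5y+72=0] ∩ [|A−(18, 18)|²=26]]
2. A_y = 17  [[AB ⟂ BC ⇒ 1x-5y+72=0] ∩ [|A−(18, 18)|²=26]]
   so A = (13, 17)
3. D_x = 12  [[BC ⟂ CD ⇒ -1x+5y-98=0] ∩ [|D−(17, 23)|²=26]]
4. D_y = 22  [[BC ⟂ CD ⇒ -1x+5y-98=0] ∩ [|D−(17, 23)|²=26]]
   so D = (12, 22)

A = (13, 17)
D = (12, 22)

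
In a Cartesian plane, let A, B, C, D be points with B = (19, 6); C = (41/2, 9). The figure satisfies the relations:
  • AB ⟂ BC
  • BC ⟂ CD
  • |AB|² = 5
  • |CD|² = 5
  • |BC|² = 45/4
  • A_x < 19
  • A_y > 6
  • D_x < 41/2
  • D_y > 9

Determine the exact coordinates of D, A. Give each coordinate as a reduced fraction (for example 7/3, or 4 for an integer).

D = (37/2, 10)
A = (17, 7)

1. D_x = 37/2  [[BC ⟂ CD ⇒ 3/2x+3y-231/4=0] ∩ [|D−(41/2, 9)|²=5]]
2. D_y = 10  [[BC ⟂ CD ⇒ 3/2x+3y-231/4=0] ∩ [|D−(41/2, 9)|²=5]]
   so D = (37/2, 10)
3. A_x = 17  [[AB ⟂ BC ⇒ -3/2x-3y+93/2=0] ∩ [|A−(19, 6)|²=5]]
4. A_y = 7  [[AB ⟂ BC ⇒ -3/2x-3y+93/2=0] ∩ [|A−(19, 6)|²=5]]
   so A = (17, 7)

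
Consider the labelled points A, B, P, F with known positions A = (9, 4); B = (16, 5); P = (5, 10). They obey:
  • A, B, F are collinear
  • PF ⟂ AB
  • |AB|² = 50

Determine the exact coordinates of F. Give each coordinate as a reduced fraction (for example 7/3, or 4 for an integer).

1. F_x = 148/25  [[A, B, F are collinear ⇒ -1x+7y-19=0] ∩ [PF ⟂ AB ⇒ 7x+1y-45=0]]
2. F_y = 89/25  [[A, B, F are collinear ⇒ -1x+7y-19=0] ∩ [PF ⟂ AB ⇒ 7x+1y-45=0]]
   so F = (148/25, 89/25)

F = (148/25, 89/25)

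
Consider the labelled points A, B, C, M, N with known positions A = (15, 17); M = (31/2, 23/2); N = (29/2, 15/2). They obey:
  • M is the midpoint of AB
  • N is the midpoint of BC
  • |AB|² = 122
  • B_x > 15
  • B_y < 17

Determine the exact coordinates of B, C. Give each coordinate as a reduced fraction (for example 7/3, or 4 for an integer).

1. B_x = 16  [B = 2·M−A = 2·(31/2, 23/2)−(15, 17)]
2. B_y = 6  [B = 2·M−A = 2·(31/2, 23/2)−(15, 17)]
   so B = (16, 6)
3. C_x = 13  [C = 2·N−B = 2·(29/2, 15/2)−(16, 6)]
4. C_y = 9  [C = 2·N−B = 2·(29/2, 15/2)−(16, 6)]
   so C = (13, 9)

B = (16, 6)
C = (13, 9)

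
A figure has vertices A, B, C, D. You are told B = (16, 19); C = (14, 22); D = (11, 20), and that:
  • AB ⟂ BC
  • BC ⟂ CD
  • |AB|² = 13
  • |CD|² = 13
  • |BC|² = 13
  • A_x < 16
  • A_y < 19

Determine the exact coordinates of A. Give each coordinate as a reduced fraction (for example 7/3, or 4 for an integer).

A = (13, 17)

1. A_x = 13  [[AB ⟂ BC ⇒ 2x-3y+25=0] ∩ [|A−(16, 19)|²=13]]
2. A_y = 17  [[AB ⟂ BC ⇒ 2x-3y+25=0] ∩ [|A−(16, 19)|²=13]]
   so A = (13, 17)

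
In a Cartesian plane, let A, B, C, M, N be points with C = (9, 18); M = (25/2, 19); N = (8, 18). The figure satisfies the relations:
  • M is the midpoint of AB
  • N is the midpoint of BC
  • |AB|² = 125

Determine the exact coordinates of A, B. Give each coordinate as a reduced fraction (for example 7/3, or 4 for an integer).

1. B_x = 7  [B = 2·N−C = 2·(8, 18)−(9, 18)]
2. B_y = 18  [B = 2·N−C = 2·(8, 18)−(9, 18)]
   so B = (7, 18)
3. A_x = 18  [A = 2·M−B = 2·(25/2, 19)−(7, 18)]
4. A_y = 20  [A = 2·M−B = 2·(25/2, 19)−(7, 18)]
   so A = (18, 20)

A = (18, 20)
B = (7, 18)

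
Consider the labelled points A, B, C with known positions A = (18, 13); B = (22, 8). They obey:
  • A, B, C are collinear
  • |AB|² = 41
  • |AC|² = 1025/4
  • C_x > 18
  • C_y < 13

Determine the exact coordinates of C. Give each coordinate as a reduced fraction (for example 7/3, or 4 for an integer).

1. C_x = 28  [[A, B, C are collinear ⇒ 5x+4y-142=0] ∩ [|C−(18, 13)|²=1025/4]]
2. C_y = 1/2  [[A, B, C are collinear ⇒ 5x+4y-142=0] ∩ [|C−(18, 13)|²=1025/4]]
   so C = (28, 1/2)

C = (28, 1/2)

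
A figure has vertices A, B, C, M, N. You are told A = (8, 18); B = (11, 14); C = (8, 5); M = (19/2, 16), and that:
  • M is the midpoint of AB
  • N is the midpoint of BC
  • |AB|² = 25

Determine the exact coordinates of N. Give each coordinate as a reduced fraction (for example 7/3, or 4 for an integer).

1. N_x = 19/2  [2·N = B+C = (11, 14)+(8, 5)]
2. N_y = 19/2  [2·N = B+C = (11, 14)+(8, 5)]
   so N = (19/2, 19/2)

N = (19/2, 19/2)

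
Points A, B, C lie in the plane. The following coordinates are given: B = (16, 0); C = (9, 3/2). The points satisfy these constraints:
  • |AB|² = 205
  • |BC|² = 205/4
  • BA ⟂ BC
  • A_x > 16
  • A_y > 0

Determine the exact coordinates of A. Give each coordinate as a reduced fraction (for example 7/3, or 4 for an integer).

1. A_x = 19  [[BA ⟂ BC ⇒ -7x+3/2y+112=0] ∩ [|A−(16, 0)|²=205]]
2. A_y = 14  [[BA ⟂ BC ⇒ -7x+3/2y+112=0] ∩ [|A−(16, 0)|²=205]]
   so A = (19, 14)

A = (19, 14)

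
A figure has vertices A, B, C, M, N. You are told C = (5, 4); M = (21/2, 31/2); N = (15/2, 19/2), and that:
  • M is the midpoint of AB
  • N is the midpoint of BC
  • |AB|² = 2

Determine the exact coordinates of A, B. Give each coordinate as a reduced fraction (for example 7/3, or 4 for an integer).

A = (11, 16)
B = (10, 15)

1. B_x = 10  [B = 2·N−C = 2·(15/2, 19/2)−(5, 4)]
2. B_y = 15  [B = 2·N−C = 2·(15/2, 19/2)−(5, 4)]
   so B = (10, 15)
3. A_x = 11  [A = 2·M−B = 2·(21/2, 31/2)−(10, 15)]
4. A_y = 16  [A = 2·M−B = 2·(21/2, 31/2)−(10, 15)]
   so A = (11, 16)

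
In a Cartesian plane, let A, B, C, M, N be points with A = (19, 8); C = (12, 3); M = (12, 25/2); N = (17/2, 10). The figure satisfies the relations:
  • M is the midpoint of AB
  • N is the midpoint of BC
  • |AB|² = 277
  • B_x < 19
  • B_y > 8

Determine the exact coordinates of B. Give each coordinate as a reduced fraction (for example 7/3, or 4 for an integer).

B = (5, 17)

1. B_x = 5  [B = 2·M−A = 2·(12, 25/2)−(19, 8)]
2. B_y = 17  [B = 2·M−A = 2·(12, 25/2)−(19, 8)]
   so B = (5, 17)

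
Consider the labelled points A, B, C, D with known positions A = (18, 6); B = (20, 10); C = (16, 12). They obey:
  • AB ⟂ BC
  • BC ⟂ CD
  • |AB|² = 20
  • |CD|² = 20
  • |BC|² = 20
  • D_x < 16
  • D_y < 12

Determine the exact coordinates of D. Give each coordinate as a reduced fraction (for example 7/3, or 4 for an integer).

1. D_x = 14  [[BC ⟂ CD ⇒ -4x+2y+40=0] ∩ [|D−(16, 12)|²=20]]
2. D_y = 8  [[BC ⟂ CD ⇒ -4x+2y+40=0] ∩ [|D−(16, 12)|²=20]]
   so D = (14, 8)

D = (14, 8)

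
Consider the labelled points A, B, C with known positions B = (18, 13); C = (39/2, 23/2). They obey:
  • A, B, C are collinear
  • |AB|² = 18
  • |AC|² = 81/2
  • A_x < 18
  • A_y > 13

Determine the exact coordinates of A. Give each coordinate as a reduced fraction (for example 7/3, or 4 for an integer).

A = (15, 16)

1. A_x = 15  [[A, B, C are collinear ⇒ 3/2x+3/2y-93/2=0] ∩ [|A−(18, 13)|²=18]]
2. A_y = 16  [[A, B, C are collinear ⇒ 3/2x+3/2y-93/2=0] ∩ [|A−(18, 13)|²=18]]
   so A = (15, 16)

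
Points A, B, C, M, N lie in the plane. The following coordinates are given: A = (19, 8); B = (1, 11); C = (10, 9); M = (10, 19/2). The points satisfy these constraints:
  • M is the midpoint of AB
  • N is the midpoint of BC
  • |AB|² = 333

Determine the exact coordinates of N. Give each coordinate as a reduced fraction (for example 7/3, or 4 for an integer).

1. N_x = 11/2  [2·N = B+C = (1, 11)+(10, 9)]
2. N_y = 10  [2·N = B+C = (1, 11)+(10, 9)]
   so N = (11/2, 10)

N = (11/2, 10)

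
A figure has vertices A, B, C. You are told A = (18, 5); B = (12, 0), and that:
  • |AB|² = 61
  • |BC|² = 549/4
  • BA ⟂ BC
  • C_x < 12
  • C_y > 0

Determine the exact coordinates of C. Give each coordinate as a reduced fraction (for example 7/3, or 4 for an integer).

C = (9/2, 9)

1. C_x = 9/2  [[BA ⟂ BC ⇒ 6x+5y-72=0] ∩ [|C−(12, 0)|²=549/4]]
2. C_y = 9  [[BA ⟂ BC ⇒ 6x+5y-72=0] ∩ [|C−(12, 0)|²=549/4]]
   so C = (9/2, 9)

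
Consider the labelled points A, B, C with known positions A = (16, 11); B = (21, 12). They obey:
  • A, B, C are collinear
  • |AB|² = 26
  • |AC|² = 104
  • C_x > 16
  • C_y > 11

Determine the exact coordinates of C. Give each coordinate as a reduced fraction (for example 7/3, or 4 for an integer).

1. C_x = 26  [[A, B, C are collinear ⇒ -1x+5y-39=0] ∩ [|C−(16, 11)|²=104]]
2. C_y = 13  [[A, B, C are collinear ⇒ -1x+5y-39=0] ∩ [|C−(16, 11)|²=104]]
   so C = (26, 13)

C = (26, 13)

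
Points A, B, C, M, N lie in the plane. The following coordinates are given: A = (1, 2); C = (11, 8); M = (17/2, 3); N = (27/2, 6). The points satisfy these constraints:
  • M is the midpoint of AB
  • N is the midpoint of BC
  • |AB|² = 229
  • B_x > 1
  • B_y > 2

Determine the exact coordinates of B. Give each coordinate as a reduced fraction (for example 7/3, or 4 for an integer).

1. B_x = 16  [B = 2·M−A = 2·(17/2, 3)−(1, 2)]
2. B_y = 4  [B = 2·M−A = 2·(17/2, 3)−(1, 2)]
   so B = (16, 4)

B = (16, 4)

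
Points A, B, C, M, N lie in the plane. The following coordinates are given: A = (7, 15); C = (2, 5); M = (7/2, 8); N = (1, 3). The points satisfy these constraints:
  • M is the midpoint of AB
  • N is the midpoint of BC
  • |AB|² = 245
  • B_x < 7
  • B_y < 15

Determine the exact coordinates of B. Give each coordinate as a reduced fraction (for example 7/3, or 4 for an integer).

B = (0, 1)

1. B_x = 0  [B = 2·M−A = 2·(7/2, 8)−(7, 15)]
2. B_y = 1  [B = 2·M−A = 2·(7/2, 8)−(7, 15)]
   so B = (0, 1)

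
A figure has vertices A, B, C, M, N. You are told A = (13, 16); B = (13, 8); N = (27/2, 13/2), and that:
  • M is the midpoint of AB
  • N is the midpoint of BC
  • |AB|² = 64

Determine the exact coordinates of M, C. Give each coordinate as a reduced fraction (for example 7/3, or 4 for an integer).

M = (13, 12)
C = (14, 5)

1. M_x = 13  [2·M = A+B = (13, 16)+(13, 8)]
2. M_y = 12  [2·M = A+B = (13, 16)+(13, 8)]
   so M = (13, 12)
3. C_x = 14  [C = 2·N−B = 2·(27/2, 13/2)−(13, 8)]
4. C_y = 5  [C = 2·N−B = 2·(27/2, 13/2)−(13, 8)]
   so C = (14, 5)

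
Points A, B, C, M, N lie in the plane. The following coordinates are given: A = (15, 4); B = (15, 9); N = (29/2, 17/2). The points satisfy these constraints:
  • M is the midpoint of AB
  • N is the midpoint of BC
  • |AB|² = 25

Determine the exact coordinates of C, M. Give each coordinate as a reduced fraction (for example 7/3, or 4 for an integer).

1. M_x = 15  [2·M = A+B = (15, 4)+(15, 9)]
2. M_y = 13/2  [2·M = A+B = (15, 4)+(15, 9)]
   so M = (15, 13/2)
3. C_x = 14  [C = 2·N−B = 2·(29/2, 17/2)−(15, 9)]
4. C_y = 8  [C = 2·N−B = 2·(29/2, 17/2)−(15, 9)]
   so C = (14, 8)

C = (14, 8)
M = (15, 13/2)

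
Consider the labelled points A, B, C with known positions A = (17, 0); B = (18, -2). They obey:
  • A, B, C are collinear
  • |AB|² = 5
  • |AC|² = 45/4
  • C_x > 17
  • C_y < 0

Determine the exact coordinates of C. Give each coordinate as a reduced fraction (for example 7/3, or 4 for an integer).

C = (37/2, -3)

1. C_x = 37/2  [[A, B, C are collinear ⇒ 2x+1y-34=0] ∩ [|C−(17, 0)|²=45/4]]
2. C_y = -3  [[A, B, C are collinear ⇒ 2x+1y-34=0] ∩ [|C−(17, 0)|²=45/4]]
   so C = (37/2, -3)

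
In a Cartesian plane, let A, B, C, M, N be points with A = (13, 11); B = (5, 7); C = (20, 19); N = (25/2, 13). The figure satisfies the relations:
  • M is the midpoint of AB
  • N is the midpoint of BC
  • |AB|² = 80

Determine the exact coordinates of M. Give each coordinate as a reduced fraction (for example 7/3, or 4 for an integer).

M = (9, 9)

1. M_x = 9  [2·M = A+B = (13, 11)+(5, 7)]
2. M_y = 9  [2·M = A+B = (13, 11)+(5, 7)]
   so M = (9, 9)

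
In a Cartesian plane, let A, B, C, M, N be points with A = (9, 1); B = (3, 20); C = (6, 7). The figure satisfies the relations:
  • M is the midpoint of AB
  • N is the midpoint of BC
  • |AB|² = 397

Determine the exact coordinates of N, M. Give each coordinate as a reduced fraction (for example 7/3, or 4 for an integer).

1. M_x = 6  [2·M = A+B = (9, 1)+(3, 20)]
2. M_y = 21/2  [2·M = A+B = (9, 1)+(3, 20)]
   so M = (6, 21/2)
3. N_x = 9/2  [2·N = B+C = (3, 20)+(6, 7)]
4. N_y = 27/2  [2·N = B+C = (3, 20)+(6, 7)]
   so N = (9/2, 27/2)

N = (9/2, 27/2)
M = (6, 21/2)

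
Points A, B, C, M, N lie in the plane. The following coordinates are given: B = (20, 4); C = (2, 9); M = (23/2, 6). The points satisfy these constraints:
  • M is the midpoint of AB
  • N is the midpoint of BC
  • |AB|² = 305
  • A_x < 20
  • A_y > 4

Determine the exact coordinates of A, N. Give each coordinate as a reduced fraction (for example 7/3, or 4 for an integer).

A = (3, 8)
N = (11, 13/2)

1. A_x = 3  [A = 2·M−B = 2·(23/2, 6)−(20, 4)]
2. A_y = 8  [A = 2·M−B = 2·(23/2, 6)−(20, 4)]
   so A = (3, 8)
3. N_x = 11  [2·N = B+C = (20, 4)+(2, 9)]
4. N_y = 13/2  [2·N = B+C = (20, 4)+(2, 9)]
   so N = (11, 13/2)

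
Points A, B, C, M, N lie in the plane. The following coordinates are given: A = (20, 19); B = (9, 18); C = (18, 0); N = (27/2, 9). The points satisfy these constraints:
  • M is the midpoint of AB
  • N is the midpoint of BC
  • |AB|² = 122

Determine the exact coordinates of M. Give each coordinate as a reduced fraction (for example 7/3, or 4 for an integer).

1. M_x = 29/2  [2·M = A+B = (20, 19)+(9, 18)]
2. M_y = 37/2  [2·M = A+B = (20, 19)+(9, 18)]
   so M = (29/2, 37/2)

M = (29/2, 37/2)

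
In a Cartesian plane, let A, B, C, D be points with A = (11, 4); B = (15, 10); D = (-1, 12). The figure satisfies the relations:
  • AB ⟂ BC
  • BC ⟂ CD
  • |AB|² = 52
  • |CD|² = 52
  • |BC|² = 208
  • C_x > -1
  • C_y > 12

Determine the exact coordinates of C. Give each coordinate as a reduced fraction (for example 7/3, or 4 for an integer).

C = (3, 18)

1. C_x = 3  [[AB ⟂ BC ⇒ 4x+6y-120=0] ∩ [|C−(-1, 12)|²=52]]
2. C_y = 18  [[AB ⟂ BC ⇒ 4x+6y-120=0] ∩ [|C−(-1, 12)|²=52]]
   so C = (3, 18)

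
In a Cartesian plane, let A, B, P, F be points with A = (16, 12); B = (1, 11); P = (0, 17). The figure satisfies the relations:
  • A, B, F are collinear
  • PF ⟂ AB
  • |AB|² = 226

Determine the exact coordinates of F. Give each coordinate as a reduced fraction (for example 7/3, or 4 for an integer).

1. F_x = 91/226  [[A, B, F are collinear ⇒ 1x-15y+164=0] ∩ [PF ⟂ AB ⇒ -15x-1y+17=0]]
2. F_y = 2477/226  [[A, B, F are collinear ⇒ 1x-15y+164=0] ∩ [PF ⟂ AB ⇒ -15x-1y+17=0]]
   so F = (91/226, 2477/226)

F = (91/226, 2477/226)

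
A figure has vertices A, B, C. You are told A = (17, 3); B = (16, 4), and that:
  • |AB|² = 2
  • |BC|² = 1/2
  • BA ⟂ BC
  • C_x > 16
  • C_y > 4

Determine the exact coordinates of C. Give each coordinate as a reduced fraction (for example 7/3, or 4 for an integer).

1. C_x = 33/2  [[BA ⟂ BC ⇒ 1x-1y-12=0] ∩ [|C−(16, 4)|²=1/2]]
2. C_y = 9/2  [[BA ⟂ BC ⇒ 1x-1y-12=0] ∩ [|C−(16, 4)|²=1/2]]
   so C = (33/2, 9/2)

C = (33/2, 9/2)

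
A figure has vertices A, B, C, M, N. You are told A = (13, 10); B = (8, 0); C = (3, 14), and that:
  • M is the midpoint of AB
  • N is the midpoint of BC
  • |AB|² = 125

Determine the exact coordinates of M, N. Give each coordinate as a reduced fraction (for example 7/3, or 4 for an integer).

M = (21/2, 5)
N = (11/2, 7)

1. M_x = 21/2  [2·M = A+B = (13, 10)+(8, 0)]
2. M_y = 5  [2·M = A+B = (13, 10)+(8, 0)]
   so M = (21/2, 5)
3. N_x = 11/2  [2·N = B+C = (8, 0)+(3, 14)]
4. N_y = 7  [2·N = B+C = (8, 0)+(3, 14)]
   so N = (11/2, 7)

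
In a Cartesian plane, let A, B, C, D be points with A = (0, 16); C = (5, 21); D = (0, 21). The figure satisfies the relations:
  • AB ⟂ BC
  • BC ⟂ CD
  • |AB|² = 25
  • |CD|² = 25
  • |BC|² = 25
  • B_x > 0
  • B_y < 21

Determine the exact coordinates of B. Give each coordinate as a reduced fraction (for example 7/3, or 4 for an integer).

B = (5, 16)

1. B_x = 5  [[BC ⟂ CD ⇒ 5x-25=0] ∩ [|B−(0, 16)|²=25]]
2. B_y = 16  [[BC ⟂ CD ⇒ 5x-25=0] ∩ [|B−(0, 16)|²=25]]
   so B = (5, 16)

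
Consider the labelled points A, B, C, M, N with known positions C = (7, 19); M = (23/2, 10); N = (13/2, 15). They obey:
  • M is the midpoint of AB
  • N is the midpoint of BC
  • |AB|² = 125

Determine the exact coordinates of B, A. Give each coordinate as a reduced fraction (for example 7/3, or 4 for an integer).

B = (6, 11)
A = (17, 9)

1. B_x = 6  [B = 2·N−C = 2·(13/2, 15)−(7, 19)]
2. B_y = 11  [B = 2·N−C = 2·(13/2, 15)−(7, 19)]
   so B = (6, 11)
3. A_x = 17  [A = 2·M−B = 2·(23/2, 10)−(6, 11)]
4. A_y = 9  [A = 2·M−B = 2·(23/2, 10)−(6, 11)]
   so A = (17, 9)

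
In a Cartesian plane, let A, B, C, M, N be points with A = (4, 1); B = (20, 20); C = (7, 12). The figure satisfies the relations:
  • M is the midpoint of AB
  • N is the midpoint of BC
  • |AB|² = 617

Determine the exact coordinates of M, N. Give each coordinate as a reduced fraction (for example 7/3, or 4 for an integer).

M = (12, 21/2)
N = (27/2, 16)

1. M_x = 12  [2·M = A+B = (4, 1)+(20, 20)]
2. M_y = 21/2  [2·M = A+B = (4, 1)+(20, 20)]
   so M = (12, 21/2)
3. N_x = 27/2  [2·N = B+C = (20, 20)+(7, 12)]
4. N_y = 16  [2·N = B+C = (20, 20)+(7, 12)]
   so N = (27/2, 16)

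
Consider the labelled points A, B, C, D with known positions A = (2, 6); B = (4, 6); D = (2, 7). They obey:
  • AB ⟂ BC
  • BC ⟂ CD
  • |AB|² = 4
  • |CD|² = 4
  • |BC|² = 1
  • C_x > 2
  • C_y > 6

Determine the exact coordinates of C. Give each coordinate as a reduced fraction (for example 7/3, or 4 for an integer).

1. C_x = 4  [[AB ⟂ BC ⇒ 2x-8=0] ∩ [|C−(2, 7)|²=4]]
2. C_y = 7  [[AB ⟂ BC ⇒ 2x-8=0] ∩ [|C−(2, 7)|²=4]]
   so C = (4, 7)

C = (4, 7)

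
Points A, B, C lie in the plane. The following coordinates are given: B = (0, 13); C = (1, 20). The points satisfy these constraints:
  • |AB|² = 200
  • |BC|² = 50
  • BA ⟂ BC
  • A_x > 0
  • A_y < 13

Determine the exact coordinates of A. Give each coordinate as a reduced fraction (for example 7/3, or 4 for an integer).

1. A_x = 14  [[BA ⟂ BC ⇒ 1x+7y-91=0] ∩ [|A−(0, 13)|²=200]]
2. A_y = 11  [[BA ⟂ BC ⇒ 1x+7y-91=0] ∩ [|A−(0, 13)|²=200]]
   so A = (14, 11)

A = (14, 11)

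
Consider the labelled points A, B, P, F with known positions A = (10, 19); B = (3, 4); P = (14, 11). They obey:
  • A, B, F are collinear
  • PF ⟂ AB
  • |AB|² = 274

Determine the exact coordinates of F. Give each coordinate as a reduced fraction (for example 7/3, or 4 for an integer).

1. F_x = 1048/137  [[A, B, F are collinear ⇒ 15x-7y-17=0] ∩ [PF ⟂ AB ⇒ -7x-15y+263=0]]
2. F_y = 1913/137  [[A, B, F are collinear ⇒ 15x-7y-17=0] ∩ [PF ⟂ AB ⇒ -7x-15y+263=0]]
   so F = (1048/137, 1913/137)

F = (1048/137, 1913/137)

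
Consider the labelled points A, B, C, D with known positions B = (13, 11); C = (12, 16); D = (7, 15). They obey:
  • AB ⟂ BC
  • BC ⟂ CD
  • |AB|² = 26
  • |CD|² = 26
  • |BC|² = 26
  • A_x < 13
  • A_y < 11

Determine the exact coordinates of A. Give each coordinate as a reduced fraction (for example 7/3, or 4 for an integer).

A = (8, 10)

1. A_x = 8  [[AB ⟂ BC ⇒ 1x-5y+42=0] ∩ [|A−(13, 11)|²=26]]
2. A_y = 10  [[AB ⟂ BC ⇒ 1x-5y+42=0] ∩ [|A−(13, 11)|²=26]]
   so A = (8, 10)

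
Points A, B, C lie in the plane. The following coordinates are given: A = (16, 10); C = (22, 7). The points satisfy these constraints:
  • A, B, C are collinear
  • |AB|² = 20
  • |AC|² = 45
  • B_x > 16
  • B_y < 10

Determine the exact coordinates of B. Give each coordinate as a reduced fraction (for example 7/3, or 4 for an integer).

1. B_x = 20  [[A, B, C are collinear ⇒ -3x-6y+108=0] ∩ [|B−(16, 10)|²=20]]
2. B_y = 8  [[A, B, C are collinear ⇒ -3x-6y+108=0] ∩ [|B−(16, 10)|²=20]]
   so B = (20, 8)

B = (20, 8)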